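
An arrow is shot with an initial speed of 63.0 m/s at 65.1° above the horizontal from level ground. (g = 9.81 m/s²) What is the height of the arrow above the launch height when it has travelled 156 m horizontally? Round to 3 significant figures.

v_x = 63.0 cos 65.1° = 26.53 m/s, v_y0 = 63.0 sin 65.1° = 57.14 m/s.
Time to reach x = 156 m: t = x / v_x = 156 / 26.53 = 5.880 s.
y = v_y0 t − ½ g t² = 57.14×5.880 − 4.905×5.880² = 166 m.

166 m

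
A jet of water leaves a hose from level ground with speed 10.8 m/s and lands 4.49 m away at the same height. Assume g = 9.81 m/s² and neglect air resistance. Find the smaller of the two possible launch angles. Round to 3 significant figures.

Level-ground range: R = v₀² sin(2θ)/g ⇒ sin 2θ = R g / v₀² = 4.49×9.81/10.8² = 0.3776.
2θ = arcsin(0.3776) = 22.19° or 180° − 22.19° = 157.81°.
So θ = 11.1° or θ = 78.9°.

11.1°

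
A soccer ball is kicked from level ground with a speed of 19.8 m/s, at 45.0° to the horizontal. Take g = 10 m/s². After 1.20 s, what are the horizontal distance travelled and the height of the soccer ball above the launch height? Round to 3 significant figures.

x = 16.8 m, y = 9.60 m

v_x = 19.8 cos 45.0° = 14.00 m/s; v_y0 = 19.8 sin 45.0° = 14.00 m/s.
x = v_x t = 14.00 × 1.20 = 16.8 m.
y = v_y0 t − ½ g t² = 14.00×1.20 − 5.000×1.20² = 9.60 m.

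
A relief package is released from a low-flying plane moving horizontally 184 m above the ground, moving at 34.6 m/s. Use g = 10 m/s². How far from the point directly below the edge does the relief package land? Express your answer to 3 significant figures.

Initial vertical velocity is zero, so the fall time comes from h = ½ g t²: t = √(2 × 184 / 10) = 6.066 s.
Horizontal motion is uniform at 34.6 m/s, so x = 34.6 × 6.066 = 210 m.

210 m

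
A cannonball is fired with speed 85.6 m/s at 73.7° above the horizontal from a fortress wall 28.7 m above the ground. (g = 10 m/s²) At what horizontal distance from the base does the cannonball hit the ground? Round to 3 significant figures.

Components: v_x = 85.6 cos 73.7° = 24.03 m/s, v_y = 85.6 sin 73.7° = 82.16 m/s.
Vertical: 0 = 28.7 + 82.16 t − ½(10) t² ⇒ 5.000 t² − 82.16 t − 28.7 = 0.
t = [82.16 + √(6750 + 574.0)] / 10.00 = 16.77 s.
Horizontal: R = v_x · t = 24.03 × 16.77 = 403 m.

403 m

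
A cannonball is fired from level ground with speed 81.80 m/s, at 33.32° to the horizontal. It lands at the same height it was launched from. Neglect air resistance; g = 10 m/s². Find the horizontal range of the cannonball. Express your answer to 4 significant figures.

614.3 m

For level ground, R = v₀² sin(2θ) / g.
sin(2 × 33.32°) = sin 66.640° = 0.9180.
R = (81.80)² × 0.9180 / 10 = 614.3 m.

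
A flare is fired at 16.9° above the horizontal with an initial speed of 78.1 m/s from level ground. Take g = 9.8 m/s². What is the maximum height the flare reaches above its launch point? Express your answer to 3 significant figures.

26.3 m

Vertical component of launch velocity: v_y = 78.1 sin 16.9° = 22.70 m/s.
At the highest point the vertical velocity is zero, so v_y² = 2 g h_max.
h_max = (22.70)² / (2 × 9.8) = 515.3 / 19.60 = 26.3 m.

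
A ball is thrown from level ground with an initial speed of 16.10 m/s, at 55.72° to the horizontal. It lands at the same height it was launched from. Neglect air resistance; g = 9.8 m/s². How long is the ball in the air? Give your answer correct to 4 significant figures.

Vertical component: v_y = 16.10 sin 55.72° = 13.303 m/s.
For a projectile landing at launch height, time of flight is t = 2 v_y / g = 2 × 13.303 / 9.8 = 2.715 s.

2.715 s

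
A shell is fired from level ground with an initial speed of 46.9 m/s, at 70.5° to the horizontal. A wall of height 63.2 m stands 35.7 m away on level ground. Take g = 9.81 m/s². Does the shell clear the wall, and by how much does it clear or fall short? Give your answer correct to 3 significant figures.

Yes — it clears the wall by 12.1 m.

v_x = 46.9 cos 70.5° = 15.66 m/s; v_y0 = 46.9 sin 70.5° = 44.21 m/s.
Time to reach the wall: t = 35.7 / 15.66 = 2.280 s.
Height at that point: y = 44.21×2.280 − 4.905×2.280² = 75.30 m.
That is 75.30 − 63.2 = 12.1 m above the top of the wall, so the shell clears it.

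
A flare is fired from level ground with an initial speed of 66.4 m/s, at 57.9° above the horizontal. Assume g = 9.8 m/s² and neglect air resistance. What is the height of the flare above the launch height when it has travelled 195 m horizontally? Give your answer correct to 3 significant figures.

v_x = 66.4 cos 57.9° = 35.28 m/s, v_y0 = 66.4 sin 57.9° = 56.25 m/s.
Time to reach x = 195 m: t = x / v_x = 195 / 35.28 = 5.527 s.
y = v_y0 t − ½ g t² = 56.25×5.527 − 4.900×5.527² = 161 m.

161 m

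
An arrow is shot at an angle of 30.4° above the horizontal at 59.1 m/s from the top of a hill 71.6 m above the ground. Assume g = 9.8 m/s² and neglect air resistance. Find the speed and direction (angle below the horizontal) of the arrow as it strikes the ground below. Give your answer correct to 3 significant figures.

70.0 m/s at 43.2° below the horizontal

v_x = 59.1 cos 30.4° = 50.97 m/s (constant).
|v_y| at impact = √((29.91)² + 2×9.8×71.6) = 47.94 m/s.
Speed = √(50.97² + 47.94²) = 70.0 m/s; angle = arctan(47.94/50.97) = 43.2° below horizontal.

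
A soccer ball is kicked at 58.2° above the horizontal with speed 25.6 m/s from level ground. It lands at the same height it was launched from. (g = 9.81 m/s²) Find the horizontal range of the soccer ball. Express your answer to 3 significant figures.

59.8 m

Components: v_x = 25.6 cos 58.2° = 13.49 m/s, v_y = 25.6 sin 58.2° = 21.76 m/s.
Time of flight (same landing height): t = 2 v_y / g = 2 × 21.76 / 9.81 = 4.436 s.
Range: R = v_x · t = 13.49 × 4.436 = 59.8 m.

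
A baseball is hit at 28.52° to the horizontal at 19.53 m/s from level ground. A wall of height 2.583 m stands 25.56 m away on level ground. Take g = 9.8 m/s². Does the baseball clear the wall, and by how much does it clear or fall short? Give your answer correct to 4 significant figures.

v_x = 19.53 cos 28.52° = 17.160 m/s; v_y0 = 19.53 sin 28.52° = 9.3249 m/s.
Time to reach the wall: t = 25.56 / 17.160 = 1.4895 s.
Height at that point: y = 9.3249×1.4895 − 4.900×1.4895² = 3.0182 m.
That is 3.0182 − 2.583 = 0.4352 m above the top of the wall, so the baseball clears it.

Yes — it clears the wall by 0.4352 m.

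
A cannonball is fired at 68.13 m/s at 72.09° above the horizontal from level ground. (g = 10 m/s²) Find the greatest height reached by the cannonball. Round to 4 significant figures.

210.1 m

Vertical component of launch velocity: v_y = 68.13 sin 72.09° = 64.828 m/s.
At the highest point the vertical velocity is zero, so v_y² = 2 g h_max.
h_max = (64.828)² / (2 × 10) = 4202.7 / 20.00 = 210.1 m.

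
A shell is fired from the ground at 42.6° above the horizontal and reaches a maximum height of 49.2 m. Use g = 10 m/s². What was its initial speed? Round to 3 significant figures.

46.3 m/s

At maximum height v_y = 0, so (v₀ sin θ)² = 2 g H.
v₀ sin 42.6° = √(2 × 10 × 49.2) = 31.37 m/s.
v₀ = 31.37 / sin 42.6° = 31.37 / 0.6769 = 46.3 m/s.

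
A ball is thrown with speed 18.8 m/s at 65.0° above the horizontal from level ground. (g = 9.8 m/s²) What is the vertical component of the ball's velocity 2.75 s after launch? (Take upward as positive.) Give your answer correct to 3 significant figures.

-9.91 m/s

Initial vertical component: v_y0 = 18.8 sin 65.0° = 17.04 m/s.
v_y(t) = v_y0 − g t = 17.04 − 9.8 × 2.75 = -9.91 m/s.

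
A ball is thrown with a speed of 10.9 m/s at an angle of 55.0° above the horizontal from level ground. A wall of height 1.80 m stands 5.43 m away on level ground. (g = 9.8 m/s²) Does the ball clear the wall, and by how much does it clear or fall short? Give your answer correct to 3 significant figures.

v_x = 10.9 cos 55.0° = 6.252 m/s; v_y0 = 10.9 sin 55.0° = 8.929 m/s.
Time to reach the wall: t = 5.43 / 6.252 = 0.8685 s.
Height at that point: y = 8.929×0.8685 − 4.900×0.8685² = 4.059 m.
That is 4.059 − 1.80 = 2.26 m above the top of the wall, so the ball clears it.

Yes — it clears the wall by 2.26 m.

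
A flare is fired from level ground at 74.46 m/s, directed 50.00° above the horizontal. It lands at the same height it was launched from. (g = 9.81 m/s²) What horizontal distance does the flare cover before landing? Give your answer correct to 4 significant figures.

For level ground, R = v₀² sin(2θ) / g.
sin(2 × 50.00°) = sin 100.00° = 0.9848.
R = (74.46)² × 0.9848 / 9.81 = 556.6 m.

556.6 m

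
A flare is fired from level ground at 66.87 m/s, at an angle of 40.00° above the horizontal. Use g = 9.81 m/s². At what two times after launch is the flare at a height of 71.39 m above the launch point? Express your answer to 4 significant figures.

2.227 s and 6.536 s

v_y0 = 66.87 sin 40.00° = 42.983 m/s.
Set y = v_y0 t − ½ g t² = 71.39: 4.905 t² − 42.983 t + 71.39 = 0.
t = [42.983 ± √(1847.5 − 1400.7)] / 9.81 = (42.983 ± 21.138) / 9.81, giving t = 2.227 s or t = 6.536 s.
So the flare is at 71.39 m at t = 2.227 s (rising) and t = 6.536 s (falling).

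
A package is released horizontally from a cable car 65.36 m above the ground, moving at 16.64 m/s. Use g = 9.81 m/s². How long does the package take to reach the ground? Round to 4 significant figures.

The horizontal speed doesn't affect the fall. With v_y0 = 0, h = ½ g t².
t = √(2 × 65.36 / 9.81) = √13.325 = 3.650 s.

3.650 s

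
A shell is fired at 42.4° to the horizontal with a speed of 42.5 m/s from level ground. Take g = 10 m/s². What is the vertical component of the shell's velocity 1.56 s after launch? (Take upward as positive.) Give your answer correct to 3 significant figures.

13.1 m/s

Initial vertical component: v_y0 = 42.5 sin 42.4° = 28.66 m/s.
v_y(t) = v_y0 − g t = 28.66 − 10 × 1.56 = 13.1 m/s.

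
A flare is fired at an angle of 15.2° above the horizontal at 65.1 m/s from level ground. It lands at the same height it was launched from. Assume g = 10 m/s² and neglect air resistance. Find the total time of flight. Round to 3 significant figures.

Vertical component: v_y = 65.1 sin 15.2° = 17.07 m/s.
For a projectile landing at launch height, time of flight is t = 2 v_y / g = 2 × 17.07 / 10 = 3.41 s.

3.41 s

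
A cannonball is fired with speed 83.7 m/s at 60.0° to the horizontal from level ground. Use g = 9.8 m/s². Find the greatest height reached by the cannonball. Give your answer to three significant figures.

268 m

Vertical component of launch velocity: v_y = 83.7 sin 60.0° = 72.49 m/s.
At the highest point the vertical velocity is zero, so v_y² = 2 g h_max.
h_max = (72.49)² / (2 × 9.8) = 5255 / 19.60 = 268 m.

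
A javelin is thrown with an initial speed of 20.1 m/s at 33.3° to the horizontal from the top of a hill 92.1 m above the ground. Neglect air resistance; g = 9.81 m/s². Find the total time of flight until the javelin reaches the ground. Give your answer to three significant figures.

Vertical component: v_y = 20.1 sin 33.3° = 11.04 m/s.
Taking up as positive with launch at y = 92.1 m, landing at y = 0: 0 = 92.1 + 11.04 t − ½(9.81) t².
Solving 4.905 t² − 11.04 t − 92.1 = 0 gives t = [11.04 + √(11.04² + 4·4.905·92.1)] / 9.810 = 5.60 s.

5.60 s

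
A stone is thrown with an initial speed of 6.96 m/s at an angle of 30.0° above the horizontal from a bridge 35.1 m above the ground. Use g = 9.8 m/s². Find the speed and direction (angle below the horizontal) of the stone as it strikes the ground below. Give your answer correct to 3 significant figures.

27.1 m/s at 77.2° below the horizontal

v_x = 6.96 cos 30.0° = 6.028 m/s (constant).
|v_y| at impact = √((3.480)² + 2×9.8×35.1) = 26.46 m/s.
Speed = √(6.028² + 26.46²) = 27.1 m/s; angle = arctan(26.46/6.028) = 77.2° below horizontal.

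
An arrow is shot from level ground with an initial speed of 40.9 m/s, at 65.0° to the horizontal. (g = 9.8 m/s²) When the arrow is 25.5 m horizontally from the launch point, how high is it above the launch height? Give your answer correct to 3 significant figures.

v_x = 40.9 cos 65.0° = 17.29 m/s, v_y0 = 40.9 sin 65.0° = 37.07 m/s.
Time to reach x = 25.5 m: t = x / v_x = 25.5 / 17.29 = 1.475 s.
y = v_y0 t − ½ g t² = 37.07×1.475 − 4.900×1.475² = 44.0 m.

44.0 m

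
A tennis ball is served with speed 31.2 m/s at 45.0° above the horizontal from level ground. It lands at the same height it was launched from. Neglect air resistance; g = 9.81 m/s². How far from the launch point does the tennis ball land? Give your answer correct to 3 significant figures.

For level ground, R = v₀² sin(2θ) / g.
sin(2 × 45.0°) = sin 90.00° = 1.000.
R = (31.2)² × 1.000 / 9.81 = 99.2 m.

99.2 m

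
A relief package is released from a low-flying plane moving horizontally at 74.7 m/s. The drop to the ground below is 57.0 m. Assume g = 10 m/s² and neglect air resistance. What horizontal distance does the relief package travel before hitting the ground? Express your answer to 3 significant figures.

Initial vertical velocity is zero, so the fall time comes from h = ½ g t²: t = √(2 × 57.0 / 10) = 3.376 s.
Horizontal motion is uniform at 74.7 m/s, so x = 74.7 × 3.376 = 252 m.

252 m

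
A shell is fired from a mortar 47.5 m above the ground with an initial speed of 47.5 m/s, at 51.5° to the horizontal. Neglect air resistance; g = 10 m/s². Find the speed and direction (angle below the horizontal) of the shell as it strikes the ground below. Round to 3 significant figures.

v_x = 47.5 cos 51.5° = 29.57 m/s (constant).
|v_y| at impact = √((37.17)² + 2×10×47.5) = 48.29 m/s.
Speed = √(29.57² + 48.29²) = 56.6 m/s; angle = arctan(48.29/29.57) = 58.5° below horizontal.

56.6 m/s at 58.5° below the horizontal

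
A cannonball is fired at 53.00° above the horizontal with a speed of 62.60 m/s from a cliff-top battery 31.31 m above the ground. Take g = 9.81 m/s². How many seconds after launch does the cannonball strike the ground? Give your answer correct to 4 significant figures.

10.78 s

Vertical component: v_y = 62.60 sin 53.00° = 49.995 m/s.
Taking up as positive with launch at y = 31.31 m, landing at y = 0: 0 = 31.31 + 49.995 t − ½(9.81) t².
Solving 4.905 t² − 49.995 t − 31.31 = 0 gives t = [49.995 + √(49.995² + 4·4.905·31.31)] / 9.810 = 10.78 s.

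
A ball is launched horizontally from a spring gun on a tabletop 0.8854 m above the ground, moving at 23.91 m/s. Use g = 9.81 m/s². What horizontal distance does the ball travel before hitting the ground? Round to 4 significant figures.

Initial vertical velocity is zero, so the fall time comes from h = ½ g t²: t = √(2 × 0.8854 / 9.81) = 0.42486 s.
Horizontal motion is uniform at 23.91 m/s, so x = 23.91 × 0.42486 = 10.16 m.

10.16 m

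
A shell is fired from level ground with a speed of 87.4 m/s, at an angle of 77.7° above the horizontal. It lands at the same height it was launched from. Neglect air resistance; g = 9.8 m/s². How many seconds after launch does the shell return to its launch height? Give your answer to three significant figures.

17.4 s

Vertical component: v_y = 87.4 sin 77.7° = 85.39 m/s.
For a projectile landing at launch height, time of flight is t = 2 v_y / g = 2 × 85.39 / 9.8 = 17.4 s.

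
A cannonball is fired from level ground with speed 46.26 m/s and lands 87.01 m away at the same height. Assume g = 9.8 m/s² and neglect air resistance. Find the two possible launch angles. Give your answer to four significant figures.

11.74° and 78.26°

Level-ground range: R = v₀² sin(2θ)/g ⇒ sin 2θ = R g / v₀² = 87.01×9.8/46.26² = 0.3985.
2θ = arcsin(0.3985) = 23.484° or 180° − 23.484° = 156.516°.
So θ = 11.74° or θ = 78.26°.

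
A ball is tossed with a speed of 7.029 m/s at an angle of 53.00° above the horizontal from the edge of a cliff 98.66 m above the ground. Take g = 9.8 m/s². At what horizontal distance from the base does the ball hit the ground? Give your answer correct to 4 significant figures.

21.56 m

Components: v_x = 7.029 cos 53.00° = 4.2302 m/s, v_y = 7.029 sin 53.00° = 5.6136 m/s.
Vertical: 0 = 98.66 + 5.6136 t − ½(9.8) t² ⇒ 4.900 t² − 5.6136 t − 98.66 = 0.
t = [5.6136 + √(31.513 + 1933.7)] / 9.800 = 5.0964 s.
Horizontal: R = v_x · t = 4.2302 × 5.0964 = 21.56 m.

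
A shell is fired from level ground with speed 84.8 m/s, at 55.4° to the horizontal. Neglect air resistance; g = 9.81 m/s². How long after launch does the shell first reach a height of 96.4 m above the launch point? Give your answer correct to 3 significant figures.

v_y0 = 84.8 sin 55.4° = 69.80 m/s.
Set y = v_y0 t − ½ g t² = 96.4: 4.905 t² − 69.80 t + 96.4 = 0.
t = [69.80 ± √(4872 − 1891)] / 9.81 = (69.80 ± 54.60) / 9.81, giving t = 1.55 s or t = 12.7 s.
The shell is on the way up at the first time, so t = 1.55 s.

1.55 s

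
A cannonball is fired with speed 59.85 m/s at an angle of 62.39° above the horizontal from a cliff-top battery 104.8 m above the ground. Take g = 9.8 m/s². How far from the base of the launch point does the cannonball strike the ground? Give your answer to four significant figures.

Components: v_x = 59.85 cos 62.39° = 27.738 m/s, v_y = 59.85 sin 62.39° = 53.034 m/s.
Vertical: 0 = 104.8 + 53.034 t − ½(9.8) t² ⇒ 4.900 t² − 53.034 t − 104.8 = 0.
t = [53.034 + √(2812.6 + 2054.1)] / 9.800 = 12.530 s.
Horizontal: R = v_x · t = 27.738 × 12.530 = 347.6 m.

347.6 m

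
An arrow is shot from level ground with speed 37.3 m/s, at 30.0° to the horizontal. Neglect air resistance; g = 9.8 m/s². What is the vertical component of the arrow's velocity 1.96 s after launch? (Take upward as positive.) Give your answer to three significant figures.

-0.558 m/s

Initial vertical component: v_y0 = 37.3 sin 30.0° = 18.65 m/s.
v_y(t) = v_y0 − g t = 18.65 − 9.8 × 1.96 = -0.558 m/s.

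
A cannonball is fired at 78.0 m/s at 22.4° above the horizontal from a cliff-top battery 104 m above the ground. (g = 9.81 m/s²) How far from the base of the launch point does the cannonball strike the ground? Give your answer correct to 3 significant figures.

Components: v_x = 78.0 cos 22.4° = 72.11 m/s, v_y = 78.0 sin 22.4° = 29.72 m/s.
Vertical: 0 = 104 + 29.72 t − ½(9.81) t² ⇒ 4.905 t² − 29.72 t − 104 = 0.
t = [29.72 + √(883.3 + 2040)] / 9.810 = 8.541 s.
Horizontal: R = v_x · t = 72.11 × 8.541 = 616 m.

616 m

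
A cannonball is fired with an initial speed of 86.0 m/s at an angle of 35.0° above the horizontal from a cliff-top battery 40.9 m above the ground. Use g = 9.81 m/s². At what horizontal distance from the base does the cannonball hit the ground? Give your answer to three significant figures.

763 m

Components: v_x = 86.0 cos 35.0° = 70.45 m/s, v_y = 86.0 sin 35.0° = 49.33 m/s.
Vertical: 0 = 40.9 + 49.33 t − ½(9.81) t² ⇒ 4.905 t² − 49.33 t − 40.9 = 0.
t = [49.33 + √(2433 + 802.5)] / 9.810 = 10.83 s.
Horizontal: R = v_x · t = 70.45 × 10.83 = 763 m.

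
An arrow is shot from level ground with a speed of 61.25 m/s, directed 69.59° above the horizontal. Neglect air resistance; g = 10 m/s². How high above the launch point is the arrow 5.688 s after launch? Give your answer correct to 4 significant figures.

164.8 m

v_y0 = 61.25 sin 69.59° = 57.405 m/s.
y(t) = v_y0 t − ½ g t² = 57.405×5.688 − 5.000×5.688² = 164.8 m.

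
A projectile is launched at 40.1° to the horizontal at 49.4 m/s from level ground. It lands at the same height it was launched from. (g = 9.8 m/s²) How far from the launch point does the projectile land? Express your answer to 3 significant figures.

For level ground, R = v₀² sin(2θ) / g.
sin(2 × 40.1°) = sin 80.20° = 0.9854.
R = (49.4)² × 0.9854 / 9.8 = 245 m.

245 m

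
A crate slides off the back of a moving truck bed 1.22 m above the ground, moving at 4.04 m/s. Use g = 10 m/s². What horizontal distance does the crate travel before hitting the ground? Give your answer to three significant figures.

2.00 m

Initial vertical velocity is zero, so the fall time comes from h = ½ g t²: t = √(2 × 1.22 / 10) = 0.4940 s.
Horizontal motion is uniform at 4.04 m/s, so x = 4.04 × 0.4940 = 2.00 m.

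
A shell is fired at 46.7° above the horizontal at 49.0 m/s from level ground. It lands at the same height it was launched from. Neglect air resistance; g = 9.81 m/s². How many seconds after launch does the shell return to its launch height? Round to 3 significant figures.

7.27 s

Vertical component: v_y = 49.0 sin 46.7° = 35.66 m/s.
For a projectile landing at launch height, time of flight is t = 2 v_y / g = 2 × 35.66 / 9.81 = 7.27 s.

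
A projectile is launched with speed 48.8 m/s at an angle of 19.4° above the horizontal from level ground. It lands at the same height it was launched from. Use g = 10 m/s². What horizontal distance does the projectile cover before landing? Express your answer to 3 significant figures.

Components: v_x = 48.8 cos 19.4° = 46.03 m/s, v_y = 48.8 sin 19.4° = 16.21 m/s.
Time of flight (same landing height): t = 2 v_y / g = 2 × 16.21 / 10 = 3.242 s.
Range: R = v_x · t = 46.03 × 3.242 = 149 m.

149 m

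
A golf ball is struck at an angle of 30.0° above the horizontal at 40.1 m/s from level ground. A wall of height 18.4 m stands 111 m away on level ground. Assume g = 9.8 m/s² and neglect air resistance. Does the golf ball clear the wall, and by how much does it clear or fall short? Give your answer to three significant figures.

v_x = 40.1 cos 30.0° = 34.73 m/s; v_y0 = 40.1 sin 30.0° = 20.05 m/s.
Time to reach the wall: t = 111 / 34.73 = 3.196 s.
Height at that point: y = 20.05×3.196 − 4.900×3.196² = 14.03 m.
That is 18.4 − 14.03 = 4.37 m below the top of the wall, so the golf ball does not clear it.

No — it falls 4.37 m short of clearing the wall.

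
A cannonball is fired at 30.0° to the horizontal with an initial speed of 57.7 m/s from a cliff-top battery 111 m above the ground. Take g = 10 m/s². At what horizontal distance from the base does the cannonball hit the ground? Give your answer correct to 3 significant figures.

Components: v_x = 57.7 cos 30.0° = 49.97 m/s, v_y = 57.7 sin 30.0° = 28.85 m/s.
Vertical: 0 = 111 + 28.85 t − ½(10) t² ⇒ 5.000 t² − 28.85 t − 111 = 0.
t = [28.85 + √(832.3 + 2220)] / 10.00 = 8.410 s.
Horizontal: R = v_x · t = 49.97 × 8.410 = 420 m.

420 m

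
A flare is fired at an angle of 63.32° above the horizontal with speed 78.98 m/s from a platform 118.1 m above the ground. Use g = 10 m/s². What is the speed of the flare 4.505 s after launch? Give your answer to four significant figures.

43.69 m/s

v_x = 78.98 cos 63.32° = 35.463 m/s (constant).
v_y(t) = 78.98 sin 63.32° − g t = 70.571 − 10 × 4.505 = 25.521 m/s.
Speed = √(v_x² + v_y²) = √(1257.6 + 651.32) = 43.69 m/s.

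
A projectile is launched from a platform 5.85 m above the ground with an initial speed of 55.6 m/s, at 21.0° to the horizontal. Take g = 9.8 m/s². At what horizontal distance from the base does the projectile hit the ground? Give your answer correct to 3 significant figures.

225 m

Components: v_x = 55.6 cos 21.0° = 51.91 m/s, v_y = 55.6 sin 21.0° = 19.93 m/s.
Vertical: 0 = 5.85 + 19.93 t − ½(9.8) t² ⇒ 4.900 t² − 19.93 t − 5.85 = 0.
t = [19.93 + √(397.2 + 114.7)] / 9.800 = 4.342 s.
Horizontal: R = v_x · t = 51.91 × 4.342 = 225 m.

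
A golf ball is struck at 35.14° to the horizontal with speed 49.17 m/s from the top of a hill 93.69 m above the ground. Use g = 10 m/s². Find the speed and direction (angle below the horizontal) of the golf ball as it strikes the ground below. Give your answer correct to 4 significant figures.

v_x = 49.17 cos 35.14° = 40.209 m/s (constant).
|v_y| at impact = √((28.301)² + 2×10×93.69) = 51.718 m/s.
Speed = √(40.209² + 51.718²) = 65.51 m/s; angle = arctan(51.718/40.209) = 52.14° below horizontal.

65.51 m/s at 52.14° below the horizontal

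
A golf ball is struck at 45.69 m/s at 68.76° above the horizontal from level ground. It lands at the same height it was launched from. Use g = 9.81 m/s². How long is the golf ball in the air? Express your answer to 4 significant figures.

Vertical component: v_y = 45.69 sin 68.76° = 42.586 m/s.
For a projectile landing at launch height, time of flight is t = 2 v_y / g = 2 × 42.586 / 9.81 = 8.682 s.

8.682 s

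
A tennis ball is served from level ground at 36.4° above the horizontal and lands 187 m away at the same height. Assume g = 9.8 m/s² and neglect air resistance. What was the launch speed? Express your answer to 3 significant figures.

On level ground, R = v₀² sin(2θ) / g, so v₀ = √(R g / sin 2θ).
sin(2 × 36.4°) = 0.9553.
v₀ = √(187 × 9.8 / 0.9553) = √1918 = 43.8 m/s.

43.8 m/s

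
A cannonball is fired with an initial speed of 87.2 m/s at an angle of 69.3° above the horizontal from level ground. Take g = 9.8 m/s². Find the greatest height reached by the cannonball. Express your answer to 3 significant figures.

339 m

Vertical component of launch velocity: v_y = 87.2 sin 69.3° = 81.57 m/s.
At the highest point the vertical velocity is zero, so v_y² = 2 g h_max.
h_max = (81.57)² / (2 × 9.8) = 6654 / 19.60 = 339 m.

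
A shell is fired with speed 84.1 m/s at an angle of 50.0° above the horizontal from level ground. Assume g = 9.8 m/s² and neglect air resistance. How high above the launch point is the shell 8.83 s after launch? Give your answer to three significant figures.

v_y0 = 84.1 sin 50.0° = 64.42 m/s.
y(t) = v_y0 t − ½ g t² = 64.42×8.83 − 4.900×8.83² = 187 m.

187 m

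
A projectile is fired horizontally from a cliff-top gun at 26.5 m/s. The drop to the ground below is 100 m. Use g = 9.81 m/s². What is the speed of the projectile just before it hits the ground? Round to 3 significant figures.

51.6 m/s

Fall time: t = √(2 × 100 / 9.81) = 4.515 s.
At impact: v_x = 26.5 m/s (unchanged), v_y = g t = 9.81 × 4.515 = 44.29 m/s.
Speed = √(v_x² + v_y²) = √(702.2 + 1962) = 51.6 m/s.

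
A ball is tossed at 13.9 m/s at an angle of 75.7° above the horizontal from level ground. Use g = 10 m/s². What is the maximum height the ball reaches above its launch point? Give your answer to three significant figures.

Vertical component of launch velocity: v_y = 13.9 sin 75.7° = 13.47 m/s.
At the highest point the vertical velocity is zero, so v_y² = 2 g h_max.
h_max = (13.47)² / (2 × 10) = 181.4 / 20.00 = 9.07 m.

9.07 m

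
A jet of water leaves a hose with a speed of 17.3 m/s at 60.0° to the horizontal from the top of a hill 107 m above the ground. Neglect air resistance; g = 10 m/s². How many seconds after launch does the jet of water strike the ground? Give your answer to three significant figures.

6.36 s

Vertical component: v_y = 17.3 sin 60.0° = 14.98 m/s.
Taking up as positive with launch at y = 107 m, landing at y = 0: 0 = 107 + 14.98 t − ½(10) t².
Solving 5.000 t² − 14.98 t − 107 = 0 gives t = [14.98 + √(14.98² + 4·5.000·107)] / 10.00 = 6.36 s.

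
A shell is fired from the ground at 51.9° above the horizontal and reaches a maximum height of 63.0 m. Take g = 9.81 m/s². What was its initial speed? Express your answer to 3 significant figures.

At maximum height v_y = 0, so (v₀ sin θ)² = 2 g H.
v₀ sin 51.9° = √(2 × 9.81 × 63.0) = 35.16 m/s.
v₀ = 35.16 / sin 51.9° = 35.16 / 0.7869 = 44.7 m/s.

44.7 m/s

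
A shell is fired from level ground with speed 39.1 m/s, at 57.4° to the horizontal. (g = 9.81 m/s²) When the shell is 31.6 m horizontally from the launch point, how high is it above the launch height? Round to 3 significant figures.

v_x = 39.1 cos 57.4° = 21.07 m/s, v_y0 = 39.1 sin 57.4° = 32.94 m/s.
Time to reach x = 31.6 m: t = x / v_x = 31.6 / 21.07 = 1.500 s.
y = v_y0 t − ½ g t² = 32.94×1.500 − 4.905×1.500² = 38.4 m.

38.4 m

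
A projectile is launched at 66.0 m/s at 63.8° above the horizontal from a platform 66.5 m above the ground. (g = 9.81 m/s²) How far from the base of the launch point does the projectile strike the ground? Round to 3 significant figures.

Components: v_x = 66.0 cos 63.8° = 29.14 m/s, v_y = 66.0 sin 63.8° = 59.22 m/s.
Vertical: 0 = 66.5 + 59.22 t − ½(9.81) t² ⇒ 4.905 t² − 59.22 t − 66.5 = 0.
t = [59.22 + √(3507 + 1305)] / 9.810 = 13.11 s.
Horizontal: R = v_x · t = 29.14 × 13.11 = 382 m.

382 m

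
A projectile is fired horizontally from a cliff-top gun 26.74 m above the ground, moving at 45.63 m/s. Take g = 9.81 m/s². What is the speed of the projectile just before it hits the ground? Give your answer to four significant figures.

51.06 m/s

Fall time: t = √(2 × 26.74 / 9.81) = 2.3349 s.
At impact: v_x = 45.63 m/s (unchanged), v_y = g t = 9.81 × 2.3349 = 22.905 m/s.
Speed = √(v_x² + v_y²) = √(2082.1 + 524.64) = 51.06 m/s.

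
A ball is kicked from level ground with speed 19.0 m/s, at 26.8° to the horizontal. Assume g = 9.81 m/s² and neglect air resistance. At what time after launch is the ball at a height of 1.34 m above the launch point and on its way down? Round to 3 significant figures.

1.57 s

v_y0 = 19.0 sin 26.8° = 8.567 m/s.
Set y = v_y0 t − ½ g t² = 1.34: 4.905 t² − 8.567 t + 1.34 = 0.
t = [8.567 ± √(73.39 − 26.29)] / 9.81 = (8.567 ± 6.863) / 9.81, giving t = 0.174 s or t = 1.57 s.
On the way down corresponds to the larger root: t = 1.57 s.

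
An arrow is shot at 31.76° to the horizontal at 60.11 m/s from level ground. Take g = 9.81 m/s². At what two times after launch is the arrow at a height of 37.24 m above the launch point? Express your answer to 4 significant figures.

v_y0 = 60.11 sin 31.76° = 31.640 m/s.
Set y = v_y0 t − ½ g t² = 37.24: 4.905 t² − 31.640 t + 37.24 = 0.
t = [31.640 ± √(1001.1 − 730.65)] / 9.81 = (31.640 ± 16.445) / 9.81, giving t = 1.549 s or t = 4.902 s.
So the arrow is at 37.24 m at t = 1.549 s (rising) and t = 4.902 s (falling).

1.549 s and 4.902 s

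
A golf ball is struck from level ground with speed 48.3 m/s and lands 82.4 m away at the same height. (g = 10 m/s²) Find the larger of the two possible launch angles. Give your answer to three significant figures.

Level-ground range: R = v₀² sin(2θ)/g ⇒ sin 2θ = R g / v₀² = 82.4×10/48.3² = 0.3532.
2θ = arcsin(0.3532) = 20.68° or 180° − 20.68° = 159.32°.
So θ = 10.3° or θ = 79.7°.

79.7°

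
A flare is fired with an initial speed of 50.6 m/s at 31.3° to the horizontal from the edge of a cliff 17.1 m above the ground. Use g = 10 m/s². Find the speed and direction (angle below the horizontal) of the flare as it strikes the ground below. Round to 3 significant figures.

53.9 m/s at 36.6° below the horizontal

v_x = 50.6 cos 31.3° = 43.24 m/s (constant).
|v_y| at impact = √((26.29)² + 2×10×17.1) = 32.14 m/s.
Speed = √(43.24² + 32.14²) = 53.9 m/s; angle = arctan(32.14/43.24) = 36.6° below horizontal.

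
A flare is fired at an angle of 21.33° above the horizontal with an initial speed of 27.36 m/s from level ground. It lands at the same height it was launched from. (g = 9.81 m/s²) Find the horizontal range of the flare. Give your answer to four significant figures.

For level ground, R = v₀² sin(2θ) / g.
sin(2 × 21.33°) = sin 42.660° = 0.6776.
R = (27.36)² × 0.6776 / 9.81 = 51.71 m.

51.71 m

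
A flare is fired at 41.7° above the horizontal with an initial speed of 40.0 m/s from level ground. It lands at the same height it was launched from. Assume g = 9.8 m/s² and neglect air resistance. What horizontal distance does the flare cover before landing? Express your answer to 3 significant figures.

For level ground, R = v₀² sin(2θ) / g.
sin(2 × 41.7°) = sin 83.40° = 0.9934.
R = (40.0)² × 0.9934 / 9.8 = 162 m.

162 m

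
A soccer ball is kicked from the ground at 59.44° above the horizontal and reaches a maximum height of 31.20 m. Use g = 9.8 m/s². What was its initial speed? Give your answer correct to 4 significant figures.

At maximum height v_y = 0, so (v₀ sin θ)² = 2 g H.
v₀ sin 59.44° = √(2 × 9.8 × 31.20) = 24.729 m/s.
v₀ = 24.729 / sin 59.44° = 24.729 / 0.8611 = 28.72 m/s.

28.72 m/s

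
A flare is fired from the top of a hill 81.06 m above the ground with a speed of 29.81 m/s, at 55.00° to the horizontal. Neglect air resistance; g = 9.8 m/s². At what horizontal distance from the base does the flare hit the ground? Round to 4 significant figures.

Components: v_x = 29.81 cos 55.00° = 17.098 m/s, v_y = 29.81 sin 55.00° = 24.419 m/s.
Vertical: 0 = 81.06 + 24.419 t − ½(9.8) t² ⇒ 4.900 t² − 24.419 t − 81.06 = 0.
t = [24.419 + √(596.29 + 1588.8)] / 9.800 = 7.2616 s.
Horizontal: R = v_x · t = 17.098 × 7.2616 = 124.2 m.

124.2 m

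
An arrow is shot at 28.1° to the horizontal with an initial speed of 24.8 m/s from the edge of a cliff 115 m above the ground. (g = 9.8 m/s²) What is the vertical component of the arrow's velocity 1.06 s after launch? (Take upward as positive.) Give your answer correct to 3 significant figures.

1.29 m/s

Initial vertical component: v_y0 = 24.8 sin 28.1° = 11.68 m/s.
v_y(t) = v_y0 − g t = 11.68 − 9.8 × 1.06 = 1.29 m/s.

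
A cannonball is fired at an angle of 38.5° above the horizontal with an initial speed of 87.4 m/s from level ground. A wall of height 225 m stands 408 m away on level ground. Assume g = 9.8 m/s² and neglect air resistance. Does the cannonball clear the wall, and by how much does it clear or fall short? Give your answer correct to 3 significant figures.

v_x = 87.4 cos 38.5° = 68.40 m/s; v_y0 = 87.4 sin 38.5° = 54.41 m/s.
Time to reach the wall: t = 408 / 68.40 = 5.965 s.
Height at that point: y = 54.41×5.965 − 4.900×5.965² = 150.2 m.
That is 225 − 150.2 = 74.8 m below the top of the wall, so the cannonball does not clear it.

No — it falls 74.8 m short of clearing the wall.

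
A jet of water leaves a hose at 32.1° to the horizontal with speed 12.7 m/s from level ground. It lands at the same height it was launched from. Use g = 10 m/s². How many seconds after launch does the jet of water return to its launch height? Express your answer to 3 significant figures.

1.35 s

Vertical component: v_y = 12.7 sin 32.1° = 6.749 m/s.
For a projectile landing at launch height, time of flight is t = 2 v_y / g = 2 × 6.749 / 10 = 1.35 s.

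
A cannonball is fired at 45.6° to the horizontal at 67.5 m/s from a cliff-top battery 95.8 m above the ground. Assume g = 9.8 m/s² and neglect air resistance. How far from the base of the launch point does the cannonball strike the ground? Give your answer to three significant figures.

Components: v_x = 67.5 cos 45.6° = 47.23 m/s, v_y = 67.5 sin 45.6° = 48.23 m/s.
Vertical: 0 = 95.8 + 48.23 t − ½(9.8) t² ⇒ 4.900 t² − 48.23 t − 95.8 = 0.
t = [48.23 + √(2326 + 1878)] / 9.800 = 11.54 s.
Horizontal: R = v_x · t = 47.23 × 11.54 = 545 m.

545 m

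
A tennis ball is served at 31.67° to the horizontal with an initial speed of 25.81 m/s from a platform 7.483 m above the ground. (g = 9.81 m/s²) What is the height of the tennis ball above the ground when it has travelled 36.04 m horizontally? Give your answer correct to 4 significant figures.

16.51 m

v_x = 25.81 cos 31.67° = 21.967 m/s, v_y0 = 25.81 sin 31.67° = 13.551 m/s.
Time to reach x = 36.04 m: t = x / v_x = 36.04 / 21.967 = 1.6406 s.
y = 7.483 + v_y0 t − ½ g t² = 7.483 + 13.551×1.6406 − 4.905×1.6406² = 16.51 m.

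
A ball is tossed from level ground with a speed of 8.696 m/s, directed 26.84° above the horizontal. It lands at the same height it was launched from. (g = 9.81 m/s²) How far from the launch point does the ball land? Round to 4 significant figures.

Components: v_x = 8.696 cos 26.84° = 7.7592 m/s, v_y = 8.696 sin 26.84° = 3.9262 m/s.
Time of flight (same landing height): t = 2 v_y / g = 2 × 3.9262 / 9.81 = 0.80045 s.
Range: R = v_x · t = 7.7592 × 0.80045 = 6.211 m.

6.211 m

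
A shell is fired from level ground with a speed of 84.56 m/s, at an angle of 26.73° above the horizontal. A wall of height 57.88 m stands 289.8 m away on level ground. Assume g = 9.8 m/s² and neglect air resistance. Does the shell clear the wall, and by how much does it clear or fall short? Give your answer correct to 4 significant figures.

Yes — it clears the wall by 15.92 m.

v_x = 84.56 cos 26.73° = 75.524 m/s; v_y0 = 84.56 sin 26.73° = 38.034 m/s.
Time to reach the wall: t = 289.8 / 75.524 = 3.8372 s.
Height at that point: y = 38.034×3.8372 − 4.900×3.8372² = 73.796 m.
That is 73.796 − 57.88 = 15.92 m above the top of the wall, so the shell clears it.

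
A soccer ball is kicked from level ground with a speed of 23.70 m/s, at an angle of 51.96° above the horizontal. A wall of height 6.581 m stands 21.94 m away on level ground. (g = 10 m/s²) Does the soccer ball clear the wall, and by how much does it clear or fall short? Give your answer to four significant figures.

Yes — it clears the wall by 10.18 m.

v_x = 23.70 cos 51.96° = 14.604 m/s; v_y0 = 23.70 sin 51.96° = 18.666 m/s.
Time to reach the wall: t = 21.94 / 14.604 = 1.5023 s.
Height at that point: y = 18.666×1.5023 − 5.000×1.5023² = 16.757 m.
That is 16.757 − 6.581 = 10.18 m above the top of the wall, so the soccer ball clears it.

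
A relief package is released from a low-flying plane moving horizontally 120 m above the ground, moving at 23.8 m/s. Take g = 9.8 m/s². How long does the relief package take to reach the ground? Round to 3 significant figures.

4.95 s

The horizontal speed doesn't affect the fall. With v_y0 = 0, h = ½ g t².
t = √(2 × 120 / 9.8) = √24.49 = 4.95 s.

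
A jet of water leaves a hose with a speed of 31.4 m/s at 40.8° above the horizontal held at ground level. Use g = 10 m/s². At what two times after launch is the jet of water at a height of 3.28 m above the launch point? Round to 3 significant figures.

v_y0 = 31.4 sin 40.8° = 20.52 m/s.
Set y = v_y0 t − ½ g t² = 3.28: 5.000 t² − 20.52 t + 3.28 = 0.
t = [20.52 ± √(421.1 − 65.60)] / 10 = (20.52 ± 18.85) / 10, giving t = 0.167 s or t = 3.94 s.
So the jet of water is at 3.28 m at t = 0.167 s (rising) and t = 3.94 s (falling).

0.167 s and 3.94 s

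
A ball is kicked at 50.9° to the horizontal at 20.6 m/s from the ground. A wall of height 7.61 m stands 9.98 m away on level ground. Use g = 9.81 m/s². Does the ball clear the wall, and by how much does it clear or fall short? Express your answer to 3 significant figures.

v_x = 20.6 cos 50.9° = 12.99 m/s; v_y0 = 20.6 sin 50.9° = 15.99 m/s.
Time to reach the wall: t = 9.98 / 12.99 = 0.7683 s.
Height at that point: y = 15.99×0.7683 − 4.905×0.7683² = 9.390 m.
That is 9.390 − 7.61 = 1.78 m above the top of the wall, so the ball clears it.

Yes — it clears the wall by 1.78 m.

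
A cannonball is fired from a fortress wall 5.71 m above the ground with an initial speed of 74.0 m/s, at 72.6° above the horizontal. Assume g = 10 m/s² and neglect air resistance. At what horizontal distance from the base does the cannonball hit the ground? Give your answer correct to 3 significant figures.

314 m

Components: v_x = 74.0 cos 72.6° = 22.13 m/s, v_y = 74.0 sin 72.6° = 70.61 m/s.
Vertical: 0 = 5.71 + 70.61 t − ½(10) t² ⇒ 5.000 t² − 70.61 t − 5.71 = 0.
t = [70.61 + √(4986 + 114.2)] / 10.00 = 14.20 s.
Horizontal: R = v_x · t = 22.13 × 14.20 = 314 m.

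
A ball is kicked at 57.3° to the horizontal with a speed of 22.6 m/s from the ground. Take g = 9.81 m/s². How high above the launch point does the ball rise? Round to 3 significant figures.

Vertical component of launch velocity: v_y = 22.6 sin 57.3° = 19.02 m/s.
At the highest point the vertical velocity is zero, so v_y² = 2 g h_max.
h_max = (19.02)² / (2 × 9.81) = 361.8 / 19.62 = 18.4 m.

18.4 m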